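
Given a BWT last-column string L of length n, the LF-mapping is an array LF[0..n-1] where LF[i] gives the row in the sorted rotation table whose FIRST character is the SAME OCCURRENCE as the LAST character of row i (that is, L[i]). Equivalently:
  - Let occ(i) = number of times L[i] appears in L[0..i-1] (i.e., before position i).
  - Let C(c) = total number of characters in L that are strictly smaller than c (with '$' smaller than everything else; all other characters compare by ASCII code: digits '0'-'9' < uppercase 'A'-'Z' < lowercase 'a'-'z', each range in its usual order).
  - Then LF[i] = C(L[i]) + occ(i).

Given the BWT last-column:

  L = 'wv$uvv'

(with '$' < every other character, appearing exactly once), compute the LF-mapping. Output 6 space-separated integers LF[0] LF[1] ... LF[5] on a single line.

Char counts: '$':1, 'u':1, 'v':3, 'w':1
C (first-col start): C('$')=0, C('u')=1, C('v')=2, C('w')=5
L[0]='w': occ=0, LF[0]=C('w')+0=5+0=5
L[1]='v': occ=0, LF[1]=C('v')+0=2+0=2
L[2]='$': occ=0, LF[2]=C('$')+0=0+0=0
L[3]='u': occ=0, LF[3]=C('u')+0=1+0=1
L[4]='v': occ=1, LF[4]=C('v')+1=2+1=3
L[5]='v': occ=2, LF[5]=C('v')+2=2+2=4

Answer: 5 2 0 1 3 4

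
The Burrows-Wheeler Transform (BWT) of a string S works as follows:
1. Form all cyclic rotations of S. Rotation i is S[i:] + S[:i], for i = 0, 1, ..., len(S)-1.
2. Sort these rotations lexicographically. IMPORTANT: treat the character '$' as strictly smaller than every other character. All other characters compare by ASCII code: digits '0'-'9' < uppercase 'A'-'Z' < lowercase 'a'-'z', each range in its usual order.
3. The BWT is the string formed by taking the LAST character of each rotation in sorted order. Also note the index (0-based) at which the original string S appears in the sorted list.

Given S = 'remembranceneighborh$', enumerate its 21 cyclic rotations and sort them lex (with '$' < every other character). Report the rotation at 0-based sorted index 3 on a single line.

All 21 rotations (rotation i = S[i:]+S[:i]):
  rot[0] = remembranceneighborh$
  rot[1] = emembranceneighborh$r
  rot[2] = membranceneighborh$re
  rot[3] = embranceneighborh$rem
  rot[4] = mbranceneighborh$reme
  rot[5] = branceneighborh$remem
  rot[6] = ranceneighborh$rememb
  rot[7] = anceneighborh$remembr
  rot[8] = nceneighborh$remembra
  rot[9] = ceneighborh$remembran
  rot[10] = eneighborh$remembranc
  rot[11] = neighborh$remembrance
  rot[12] = eighborh$remembrancen
  rot[13] = ighborh$remembrancene
  rot[14] = ghborh$remembrancenei
  rot[15] = hborh$remembranceneig
  rot[16] = borh$remembranceneigh
  rot[17] = orh$remembranceneighb
  rot[18] = rh$remembranceneighbo
  rot[19] = h$remembranceneighbor
  rot[20] = $remembranceneighborh
Sorted (with $ < everything):
  sorted[0] = $remembranceneighborh
  sorted[1] = anceneighborh$remembr
  sorted[2] = borh$remembranceneigh
  sorted[3] = branceneighborh$remem
  sorted[4] = ceneighborh$remembran
  sorted[5] = eighborh$remembrancen
  sorted[6] = embranceneighborh$rem
  sorted[7] = emembranceneighborh$r
  sorted[8] = eneighborh$remembranc
  sorted[9] = ghborh$remembrancenei
  sorted[10] = h$remembranceneighbor
  sorted[11] = hborh$remembranceneig
  sorted[12] = ighborh$remembrancene
  sorted[13] = mbranceneighborh$reme
  sorted[14] = membranceneighborh$re
  sorted[15] = nceneighborh$remembra
  sorted[16] = neighborh$remembrance
  sorted[17] = orh$remembranceneighb
  sorted[18] = ranceneighborh$rememb
  sorted[19] = remembranceneighborh$
  sorted[20] = rh$remembranceneighbo
sorted[3] = branceneighborh$remem

Answer: branceneighborh$remem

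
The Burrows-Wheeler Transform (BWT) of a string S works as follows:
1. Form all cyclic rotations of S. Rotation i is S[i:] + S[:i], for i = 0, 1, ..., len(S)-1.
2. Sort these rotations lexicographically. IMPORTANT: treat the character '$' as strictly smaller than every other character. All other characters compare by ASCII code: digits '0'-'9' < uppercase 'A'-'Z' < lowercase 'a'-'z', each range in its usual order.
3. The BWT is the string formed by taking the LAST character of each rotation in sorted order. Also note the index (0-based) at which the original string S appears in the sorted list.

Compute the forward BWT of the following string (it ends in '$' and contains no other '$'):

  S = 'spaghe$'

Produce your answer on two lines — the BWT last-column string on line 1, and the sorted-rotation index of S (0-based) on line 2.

Answer: ephags$
6

Derivation:
All 7 rotations (rotation i = S[i:]+S[:i]):
  rot[0] = spaghe$
  rot[1] = paghe$s
  rot[2] = aghe$sp
  rot[3] = ghe$spa
  rot[4] = he$spag
  rot[5] = e$spagh
  rot[6] = $spaghe
Sorted (with $ < everything):
  sorted[0] = $spaghe  (last char: 'e')
  sorted[1] = aghe$sp  (last char: 'p')
  sorted[2] = e$spagh  (last char: 'h')
  sorted[3] = ghe$spa  (last char: 'a')
  sorted[4] = he$spag  (last char: 'g')
  sorted[5] = paghe$s  (last char: 's')
  sorted[6] = spaghe$  (last char: '$')
Last column: ephags$
Original string S is at sorted index 6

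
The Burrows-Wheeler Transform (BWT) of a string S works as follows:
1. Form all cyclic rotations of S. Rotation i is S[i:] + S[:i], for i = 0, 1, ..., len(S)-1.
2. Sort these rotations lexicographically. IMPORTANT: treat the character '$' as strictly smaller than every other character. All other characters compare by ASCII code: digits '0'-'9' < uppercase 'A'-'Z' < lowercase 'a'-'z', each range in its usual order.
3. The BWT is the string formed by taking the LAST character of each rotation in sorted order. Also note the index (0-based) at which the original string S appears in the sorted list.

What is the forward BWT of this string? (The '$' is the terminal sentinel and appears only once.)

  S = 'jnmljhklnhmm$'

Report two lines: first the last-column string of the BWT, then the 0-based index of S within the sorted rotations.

Answer: mjnl$hmkmnhlj
4

Derivation:
All 13 rotations (rotation i = S[i:]+S[:i]):
  rot[0] = jnmljhklnhmm$
  rot[1] = nmljhklnhmm$j
  rot[2] = mljhklnhmm$jn
  rot[3] = ljhklnhmm$jnm
  rot[4] = jhklnhmm$jnml
  rot[5] = hklnhmm$jnmlj
  rot[6] = klnhmm$jnmljh
  rot[7] = lnhmm$jnmljhk
  rot[8] = nhmm$jnmljhkl
  rot[9] = hmm$jnmljhkln
  rot[10] = mm$jnmljhklnh
  rot[11] = m$jnmljhklnhm
  rot[12] = $jnmljhklnhmm
Sorted (with $ < everything):
  sorted[0] = $jnmljhklnhmm  (last char: 'm')
  sorted[1] = hklnhmm$jnmlj  (last char: 'j')
  sorted[2] = hmm$jnmljhkln  (last char: 'n')
  sorted[3] = jhklnhmm$jnml  (last char: 'l')
  sorted[4] = jnmljhklnhmm$  (last char: '$')
  sorted[5] = klnhmm$jnmljh  (last char: 'h')
  sorted[6] = ljhklnhmm$jnm  (last char: 'm')
  sorted[7] = lnhmm$jnmljhk  (last char: 'k')
  sorted[8] = m$jnmljhklnhm  (last char: 'm')
  sorted[9] = mljhklnhmm$jn  (last char: 'n')
  sorted[10] = mm$jnmljhklnh  (last char: 'h')
  sorted[11] = nhmm$jnmljhkl  (last char: 'l')
  sorted[12] = nmljhklnhmm$j  (last char: 'j')
Last column: mjnl$hmkmnhlj
Original string S is at sorted index 4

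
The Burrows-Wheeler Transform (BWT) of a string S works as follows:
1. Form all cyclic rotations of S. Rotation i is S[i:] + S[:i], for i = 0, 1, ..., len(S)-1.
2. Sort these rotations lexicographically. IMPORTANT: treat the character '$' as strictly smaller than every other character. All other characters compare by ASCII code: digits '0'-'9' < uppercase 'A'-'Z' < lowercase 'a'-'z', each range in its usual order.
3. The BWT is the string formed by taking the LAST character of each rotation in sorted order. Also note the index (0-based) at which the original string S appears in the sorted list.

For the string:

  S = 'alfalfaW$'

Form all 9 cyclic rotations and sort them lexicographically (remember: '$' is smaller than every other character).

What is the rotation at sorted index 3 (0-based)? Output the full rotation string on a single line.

Answer: alfaW$alf

Derivation:
All 9 rotations (rotation i = S[i:]+S[:i]):
  rot[0] = alfalfaW$
  rot[1] = lfalfaW$a
  rot[2] = falfaW$al
  rot[3] = alfaW$alf
  rot[4] = lfaW$alfa
  rot[5] = faW$alfal
  rot[6] = aW$alfalf
  rot[7] = W$alfalfa
  rot[8] = $alfalfaW
Sorted (with $ < everything):
  sorted[0] = $alfalfaW
  sorted[1] = W$alfalfa
  sorted[2] = aW$alfalf
  sorted[3] = alfaW$alf
  sorted[4] = alfalfaW$
  sorted[5] = faW$alfal
  sorted[6] = falfaW$al
  sorted[7] = lfaW$alfa
  sorted[8] = lfalfaW$a
sorted[3] = alfaW$alf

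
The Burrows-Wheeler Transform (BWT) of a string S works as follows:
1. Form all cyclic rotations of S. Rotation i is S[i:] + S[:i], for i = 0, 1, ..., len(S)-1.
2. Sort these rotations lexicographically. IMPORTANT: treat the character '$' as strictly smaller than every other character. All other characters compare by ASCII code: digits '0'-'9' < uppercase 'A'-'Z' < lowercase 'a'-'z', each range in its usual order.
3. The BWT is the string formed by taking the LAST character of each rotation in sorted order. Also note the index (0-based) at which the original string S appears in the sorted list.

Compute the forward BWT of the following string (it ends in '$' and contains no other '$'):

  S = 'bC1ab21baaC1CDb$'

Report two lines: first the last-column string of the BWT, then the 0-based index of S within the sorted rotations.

Answer: bCC2bab1Cab1Da$1
14

Derivation:
All 16 rotations (rotation i = S[i:]+S[:i]):
  rot[0] = bC1ab21baaC1CDb$
  rot[1] = C1ab21baaC1CDb$b
  rot[2] = 1ab21baaC1CDb$bC
  rot[3] = ab21baaC1CDb$bC1
  rot[4] = b21baaC1CDb$bC1a
  rot[5] = 21baaC1CDb$bC1ab
  rot[6] = 1baaC1CDb$bC1ab2
  rot[7] = baaC1CDb$bC1ab21
  rot[8] = aaC1CDb$bC1ab21b
  rot[9] = aC1CDb$bC1ab21ba
  rot[10] = C1CDb$bC1ab21baa
  rot[11] = 1CDb$bC1ab21baaC
  rot[12] = CDb$bC1ab21baaC1
  rot[13] = Db$bC1ab21baaC1C
  rot[14] = b$bC1ab21baaC1CD
  rot[15] = $bC1ab21baaC1CDb
Sorted (with $ < everything):
  sorted[0] = $bC1ab21baaC1CDb  (last char: 'b')
  sorted[1] = 1CDb$bC1ab21baaC  (last char: 'C')
  sorted[2] = 1ab21baaC1CDb$bC  (last char: 'C')
  sorted[3] = 1baaC1CDb$bC1ab2  (last char: '2')
  sorted[4] = 21baaC1CDb$bC1ab  (last char: 'b')
  sorted[5] = C1CDb$bC1ab21baa  (last char: 'a')
  sorted[6] = C1ab21baaC1CDb$b  (last char: 'b')
  sorted[7] = CDb$bC1ab21baaC1  (last char: '1')
  sorted[8] = Db$bC1ab21baaC1C  (last char: 'C')
  sorted[9] = aC1CDb$bC1ab21ba  (last char: 'a')
  sorted[10] = aaC1CDb$bC1ab21b  (last char: 'b')
  sorted[11] = ab21baaC1CDb$bC1  (last char: '1')
  sorted[12] = b$bC1ab21baaC1CD  (last char: 'D')
  sorted[13] = b21baaC1CDb$bC1a  (last char: 'a')
  sorted[14] = bC1ab21baaC1CDb$  (last char: '$')
  sorted[15] = baaC1CDb$bC1ab21  (last char: '1')
Last column: bCC2bab1Cab1Da$1
Original string S is at sorted index 14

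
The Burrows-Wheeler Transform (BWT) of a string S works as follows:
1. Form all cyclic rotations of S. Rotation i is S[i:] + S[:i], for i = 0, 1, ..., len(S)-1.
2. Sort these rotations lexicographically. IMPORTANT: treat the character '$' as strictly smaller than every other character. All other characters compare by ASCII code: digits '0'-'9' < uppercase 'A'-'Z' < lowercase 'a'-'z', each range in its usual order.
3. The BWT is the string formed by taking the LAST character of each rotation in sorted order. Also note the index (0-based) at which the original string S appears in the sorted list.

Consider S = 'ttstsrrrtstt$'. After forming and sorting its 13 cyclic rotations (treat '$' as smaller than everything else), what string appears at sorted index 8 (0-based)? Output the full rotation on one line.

Answer: tsrrrtstt$tts

Derivation:
All 13 rotations (rotation i = S[i:]+S[:i]):
  rot[0] = ttstsrrrtstt$
  rot[1] = tstsrrrtstt$t
  rot[2] = stsrrrtstt$tt
  rot[3] = tsrrrtstt$tts
  rot[4] = srrrtstt$ttst
  rot[5] = rrrtstt$ttsts
  rot[6] = rrtstt$ttstsr
  rot[7] = rtstt$ttstsrr
  rot[8] = tstt$ttstsrrr
  rot[9] = stt$ttstsrrrt
  rot[10] = tt$ttstsrrrts
  rot[11] = t$ttstsrrrtst
  rot[12] = $ttstsrrrtstt
Sorted (with $ < everything):
  sorted[0] = $ttstsrrrtstt
  sorted[1] = rrrtstt$ttsts
  sorted[2] = rrtstt$ttstsr
  sorted[3] = rtstt$ttstsrr
  sorted[4] = srrrtstt$ttst
  sorted[5] = stsrrrtstt$tt
  sorted[6] = stt$ttstsrrrt
  sorted[7] = t$ttstsrrrtst
  sorted[8] = tsrrrtstt$tts
  sorted[9] = tstsrrrtstt$t
  sorted[10] = tstt$ttstsrrr
  sorted[11] = tt$ttstsrrrts
  sorted[12] = ttstsrrrtstt$
sorted[8] = tsrrrtstt$tts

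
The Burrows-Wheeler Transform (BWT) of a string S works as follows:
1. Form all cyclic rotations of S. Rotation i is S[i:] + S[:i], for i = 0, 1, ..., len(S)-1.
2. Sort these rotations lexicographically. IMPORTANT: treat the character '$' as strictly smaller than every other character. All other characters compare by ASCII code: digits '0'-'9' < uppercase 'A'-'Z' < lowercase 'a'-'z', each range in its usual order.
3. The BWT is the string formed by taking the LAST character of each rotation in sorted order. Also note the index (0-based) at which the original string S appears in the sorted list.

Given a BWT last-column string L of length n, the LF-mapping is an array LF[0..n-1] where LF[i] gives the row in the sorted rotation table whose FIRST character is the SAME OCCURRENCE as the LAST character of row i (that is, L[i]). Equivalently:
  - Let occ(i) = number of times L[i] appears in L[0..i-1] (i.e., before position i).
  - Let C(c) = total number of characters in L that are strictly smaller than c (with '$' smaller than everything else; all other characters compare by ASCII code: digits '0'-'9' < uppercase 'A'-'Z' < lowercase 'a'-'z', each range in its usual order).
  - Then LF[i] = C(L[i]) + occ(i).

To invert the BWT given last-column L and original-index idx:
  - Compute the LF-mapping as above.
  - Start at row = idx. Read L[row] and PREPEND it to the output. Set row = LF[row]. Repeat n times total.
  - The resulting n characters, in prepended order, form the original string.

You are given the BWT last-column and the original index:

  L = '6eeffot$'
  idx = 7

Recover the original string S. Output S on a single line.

LF mapping: 1 2 3 4 5 6 7 0
Walk LF starting at row 7, prepending L[row]:
  step 1: row=7, L[7]='$', prepend. Next row=LF[7]=0
  step 2: row=0, L[0]='6', prepend. Next row=LF[0]=1
  step 3: row=1, L[1]='e', prepend. Next row=LF[1]=2
  step 4: row=2, L[2]='e', prepend. Next row=LF[2]=3
  step 5: row=3, L[3]='f', prepend. Next row=LF[3]=4
  step 6: row=4, L[4]='f', prepend. Next row=LF[4]=5
  step 7: row=5, L[5]='o', prepend. Next row=LF[5]=6
  step 8: row=6, L[6]='t', prepend. Next row=LF[6]=7
Reversed output: toffee6$

Answer: toffee6$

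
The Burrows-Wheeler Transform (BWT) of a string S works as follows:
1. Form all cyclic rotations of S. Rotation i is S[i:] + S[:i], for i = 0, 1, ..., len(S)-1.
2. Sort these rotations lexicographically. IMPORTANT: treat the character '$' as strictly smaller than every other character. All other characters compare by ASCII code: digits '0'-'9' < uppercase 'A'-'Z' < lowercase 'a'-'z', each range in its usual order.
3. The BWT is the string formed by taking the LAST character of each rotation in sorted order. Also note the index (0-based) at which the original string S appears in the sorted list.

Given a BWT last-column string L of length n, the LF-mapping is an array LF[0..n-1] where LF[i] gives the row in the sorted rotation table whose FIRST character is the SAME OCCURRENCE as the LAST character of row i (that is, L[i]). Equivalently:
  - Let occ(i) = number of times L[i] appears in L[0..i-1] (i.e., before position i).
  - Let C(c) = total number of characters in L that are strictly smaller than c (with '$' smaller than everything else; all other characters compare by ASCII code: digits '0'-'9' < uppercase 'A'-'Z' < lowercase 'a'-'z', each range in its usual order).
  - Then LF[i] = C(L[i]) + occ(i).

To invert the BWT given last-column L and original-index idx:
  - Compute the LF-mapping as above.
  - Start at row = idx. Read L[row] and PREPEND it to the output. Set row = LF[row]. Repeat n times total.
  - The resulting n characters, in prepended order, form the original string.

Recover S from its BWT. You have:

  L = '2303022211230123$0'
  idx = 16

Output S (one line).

LF mapping: 8 14 1 15 2 9 10 11 5 6 12 16 3 7 13 17 0 4
Walk LF starting at row 16, prepending L[row]:
  step 1: row=16, L[16]='$', prepend. Next row=LF[16]=0
  step 2: row=0, L[0]='2', prepend. Next row=LF[0]=8
  step 3: row=8, L[8]='1', prepend. Next row=LF[8]=5
  step 4: row=5, L[5]='2', prepend. Next row=LF[5]=9
  step 5: row=9, L[9]='1', prepend. Next row=LF[9]=6
  step 6: row=6, L[6]='2', prepend. Next row=LF[6]=10
  step 7: row=10, L[10]='2', prepend. Next row=LF[10]=12
  step 8: row=12, L[12]='0', prepend. Next row=LF[12]=3
  step 9: row=3, L[3]='3', prepend. Next row=LF[3]=15
  step 10: row=15, L[15]='3', prepend. Next row=LF[15]=17
  step 11: row=17, L[17]='0', prepend. Next row=LF[17]=4
  step 12: row=4, L[4]='0', prepend. Next row=LF[4]=2
  step 13: row=2, L[2]='0', prepend. Next row=LF[2]=1
  step 14: row=1, L[1]='3', prepend. Next row=LF[1]=14
  step 15: row=14, L[14]='2', prepend. Next row=LF[14]=13
  step 16: row=13, L[13]='1', prepend. Next row=LF[13]=7
  step 17: row=7, L[7]='2', prepend. Next row=LF[7]=11
  step 18: row=11, L[11]='3', prepend. Next row=LF[11]=16
Reversed output: 32123000330221212$

Answer: 32123000330221212$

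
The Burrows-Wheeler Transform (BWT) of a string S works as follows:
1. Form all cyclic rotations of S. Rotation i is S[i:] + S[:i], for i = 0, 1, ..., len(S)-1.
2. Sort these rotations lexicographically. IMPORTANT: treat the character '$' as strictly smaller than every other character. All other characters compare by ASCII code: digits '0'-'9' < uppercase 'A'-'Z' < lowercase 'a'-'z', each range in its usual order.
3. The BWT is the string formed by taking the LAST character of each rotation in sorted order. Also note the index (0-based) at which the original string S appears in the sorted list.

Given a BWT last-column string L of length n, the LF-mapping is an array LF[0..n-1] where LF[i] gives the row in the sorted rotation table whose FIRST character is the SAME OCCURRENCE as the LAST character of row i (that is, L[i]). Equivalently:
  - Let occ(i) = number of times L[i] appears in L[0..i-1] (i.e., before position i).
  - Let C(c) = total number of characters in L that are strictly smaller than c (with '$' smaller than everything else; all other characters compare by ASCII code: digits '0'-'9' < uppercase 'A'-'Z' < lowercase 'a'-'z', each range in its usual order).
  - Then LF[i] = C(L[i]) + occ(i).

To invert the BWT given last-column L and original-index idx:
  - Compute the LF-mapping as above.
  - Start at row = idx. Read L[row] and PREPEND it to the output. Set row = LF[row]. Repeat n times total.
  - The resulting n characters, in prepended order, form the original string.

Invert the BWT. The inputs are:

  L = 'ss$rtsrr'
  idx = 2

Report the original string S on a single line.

LF mapping: 4 5 0 1 7 6 2 3
Walk LF starting at row 2, prepending L[row]:
  step 1: row=2, L[2]='$', prepend. Next row=LF[2]=0
  step 2: row=0, L[0]='s', prepend. Next row=LF[0]=4
  step 3: row=4, L[4]='t', prepend. Next row=LF[4]=7
  step 4: row=7, L[7]='r', prepend. Next row=LF[7]=3
  step 5: row=3, L[3]='r', prepend. Next row=LF[3]=1
  step 6: row=1, L[1]='s', prepend. Next row=LF[1]=5
  step 7: row=5, L[5]='s', prepend. Next row=LF[5]=6
  step 8: row=6, L[6]='r', prepend. Next row=LF[6]=2
Reversed output: rssrrts$

Answer: rssrrts$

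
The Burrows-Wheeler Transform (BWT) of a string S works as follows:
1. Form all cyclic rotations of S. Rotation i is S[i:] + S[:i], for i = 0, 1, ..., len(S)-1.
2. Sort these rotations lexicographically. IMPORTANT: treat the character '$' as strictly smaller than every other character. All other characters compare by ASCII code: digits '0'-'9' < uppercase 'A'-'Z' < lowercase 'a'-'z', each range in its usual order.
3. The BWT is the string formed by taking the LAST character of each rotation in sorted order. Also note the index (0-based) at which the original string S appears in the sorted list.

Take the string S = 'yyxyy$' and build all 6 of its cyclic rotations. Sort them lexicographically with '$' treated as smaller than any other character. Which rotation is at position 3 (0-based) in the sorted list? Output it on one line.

Answer: yxyy$y

Derivation:
All 6 rotations (rotation i = S[i:]+S[:i]):
  rot[0] = yyxyy$
  rot[1] = yxyy$y
  rot[2] = xyy$yy
  rot[3] = yy$yyx
  rot[4] = y$yyxy
  rot[5] = $yyxyy
Sorted (with $ < everything):
  sorted[0] = $yyxyy
  sorted[1] = xyy$yy
  sorted[2] = y$yyxy
  sorted[3] = yxyy$y
  sorted[4] = yy$yyx
  sorted[5] = yyxyy$
sorted[3] = yxyy$y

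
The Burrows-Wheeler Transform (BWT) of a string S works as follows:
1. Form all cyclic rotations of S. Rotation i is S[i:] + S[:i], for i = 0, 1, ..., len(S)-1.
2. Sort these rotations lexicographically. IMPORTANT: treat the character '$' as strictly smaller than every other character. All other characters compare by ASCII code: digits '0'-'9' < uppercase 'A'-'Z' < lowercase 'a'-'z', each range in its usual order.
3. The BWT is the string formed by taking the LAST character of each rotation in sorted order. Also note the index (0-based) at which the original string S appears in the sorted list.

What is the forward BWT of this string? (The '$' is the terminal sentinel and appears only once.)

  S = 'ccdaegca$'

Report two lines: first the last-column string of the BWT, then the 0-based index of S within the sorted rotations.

All 9 rotations (rotation i = S[i:]+S[:i]):
  rot[0] = ccdaegca$
  rot[1] = cdaegca$c
  rot[2] = daegca$cc
  rot[3] = aegca$ccd
  rot[4] = egca$ccda
  rot[5] = gca$ccdae
  rot[6] = ca$ccdaeg
  rot[7] = a$ccdaegc
  rot[8] = $ccdaegca
Sorted (with $ < everything):
  sorted[0] = $ccdaegca  (last char: 'a')
  sorted[1] = a$ccdaegc  (last char: 'c')
  sorted[2] = aegca$ccd  (last char: 'd')
  sorted[3] = ca$ccdaeg  (last char: 'g')
  sorted[4] = ccdaegca$  (last char: '$')
  sorted[5] = cdaegca$c  (last char: 'c')
  sorted[6] = daegca$cc  (last char: 'c')
  sorted[7] = egca$ccda  (last char: 'a')
  sorted[8] = gca$ccdae  (last char: 'e')
Last column: acdg$ccae
Original string S is at sorted index 4

Answer: acdg$ccae
4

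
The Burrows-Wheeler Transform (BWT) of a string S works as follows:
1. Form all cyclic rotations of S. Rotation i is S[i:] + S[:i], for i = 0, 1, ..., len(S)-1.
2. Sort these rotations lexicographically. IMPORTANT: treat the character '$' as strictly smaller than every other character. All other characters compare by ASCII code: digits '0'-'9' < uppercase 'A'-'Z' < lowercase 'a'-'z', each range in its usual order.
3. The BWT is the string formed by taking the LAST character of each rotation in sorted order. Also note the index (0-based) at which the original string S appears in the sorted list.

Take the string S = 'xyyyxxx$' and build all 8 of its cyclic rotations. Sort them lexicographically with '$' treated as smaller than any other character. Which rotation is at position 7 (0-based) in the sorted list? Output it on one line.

Answer: yyyxxx$x

Derivation:
All 8 rotations (rotation i = S[i:]+S[:i]):
  rot[0] = xyyyxxx$
  rot[1] = yyyxxx$x
  rot[2] = yyxxx$xy
  rot[3] = yxxx$xyy
  rot[4] = xxx$xyyy
  rot[5] = xx$xyyyx
  rot[6] = x$xyyyxx
  rot[7] = $xyyyxxx
Sorted (with $ < everything):
  sorted[0] = $xyyyxxx
  sorted[1] = x$xyyyxx
  sorted[2] = xx$xyyyx
  sorted[3] = xxx$xyyy
  sorted[4] = xyyyxxx$
  sorted[5] = yxxx$xyy
  sorted[6] = yyxxx$xy
  sorted[7] = yyyxxx$x
sorted[7] = yyyxxx$x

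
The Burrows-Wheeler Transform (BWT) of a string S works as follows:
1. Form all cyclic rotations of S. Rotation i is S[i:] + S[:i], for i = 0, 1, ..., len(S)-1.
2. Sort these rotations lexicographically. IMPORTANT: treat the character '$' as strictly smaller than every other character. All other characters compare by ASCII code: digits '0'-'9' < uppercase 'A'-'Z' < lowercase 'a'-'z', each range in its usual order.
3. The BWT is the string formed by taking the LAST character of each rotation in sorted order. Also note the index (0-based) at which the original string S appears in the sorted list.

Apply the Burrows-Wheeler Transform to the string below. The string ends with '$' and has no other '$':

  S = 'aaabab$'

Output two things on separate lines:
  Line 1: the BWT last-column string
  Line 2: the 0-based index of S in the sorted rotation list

All 7 rotations (rotation i = S[i:]+S[:i]):
  rot[0] = aaabab$
  rot[1] = aabab$a
  rot[2] = abab$aa
  rot[3] = bab$aaa
  rot[4] = ab$aaab
  rot[5] = b$aaaba
  rot[6] = $aaabab
Sorted (with $ < everything):
  sorted[0] = $aaabab  (last char: 'b')
  sorted[1] = aaabab$  (last char: '$')
  sorted[2] = aabab$a  (last char: 'a')
  sorted[3] = ab$aaab  (last char: 'b')
  sorted[4] = abab$aa  (last char: 'a')
  sorted[5] = b$aaaba  (last char: 'a')
  sorted[6] = bab$aaa  (last char: 'a')
Last column: b$abaaa
Original string S is at sorted index 1

Answer: b$abaaa
1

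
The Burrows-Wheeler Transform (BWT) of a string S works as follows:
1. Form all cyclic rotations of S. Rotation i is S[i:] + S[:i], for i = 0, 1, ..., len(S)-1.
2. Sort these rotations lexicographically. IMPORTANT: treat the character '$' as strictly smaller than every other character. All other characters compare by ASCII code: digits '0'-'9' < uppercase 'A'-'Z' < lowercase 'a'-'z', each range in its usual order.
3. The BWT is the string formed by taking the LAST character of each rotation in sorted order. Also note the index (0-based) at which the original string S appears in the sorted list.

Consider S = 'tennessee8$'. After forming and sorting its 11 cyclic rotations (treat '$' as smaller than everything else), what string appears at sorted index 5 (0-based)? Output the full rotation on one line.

All 11 rotations (rotation i = S[i:]+S[:i]):
  rot[0] = tennessee8$
  rot[1] = ennessee8$t
  rot[2] = nnessee8$te
  rot[3] = nessee8$ten
  rot[4] = essee8$tenn
  rot[5] = ssee8$tenne
  rot[6] = see8$tennes
  rot[7] = ee8$tenness
  rot[8] = e8$tennesse
  rot[9] = 8$tennessee
  rot[10] = $tennessee8
Sorted (with $ < everything):
  sorted[0] = $tennessee8
  sorted[1] = 8$tennessee
  sorted[2] = e8$tennesse
  sorted[3] = ee8$tenness
  sorted[4] = ennessee8$t
  sorted[5] = essee8$tenn
  sorted[6] = nessee8$ten
  sorted[7] = nnessee8$te
  sorted[8] = see8$tennes
  sorted[9] = ssee8$tenne
  sorted[10] = tennessee8$
sorted[5] = essee8$tenn

Answer: essee8$tenn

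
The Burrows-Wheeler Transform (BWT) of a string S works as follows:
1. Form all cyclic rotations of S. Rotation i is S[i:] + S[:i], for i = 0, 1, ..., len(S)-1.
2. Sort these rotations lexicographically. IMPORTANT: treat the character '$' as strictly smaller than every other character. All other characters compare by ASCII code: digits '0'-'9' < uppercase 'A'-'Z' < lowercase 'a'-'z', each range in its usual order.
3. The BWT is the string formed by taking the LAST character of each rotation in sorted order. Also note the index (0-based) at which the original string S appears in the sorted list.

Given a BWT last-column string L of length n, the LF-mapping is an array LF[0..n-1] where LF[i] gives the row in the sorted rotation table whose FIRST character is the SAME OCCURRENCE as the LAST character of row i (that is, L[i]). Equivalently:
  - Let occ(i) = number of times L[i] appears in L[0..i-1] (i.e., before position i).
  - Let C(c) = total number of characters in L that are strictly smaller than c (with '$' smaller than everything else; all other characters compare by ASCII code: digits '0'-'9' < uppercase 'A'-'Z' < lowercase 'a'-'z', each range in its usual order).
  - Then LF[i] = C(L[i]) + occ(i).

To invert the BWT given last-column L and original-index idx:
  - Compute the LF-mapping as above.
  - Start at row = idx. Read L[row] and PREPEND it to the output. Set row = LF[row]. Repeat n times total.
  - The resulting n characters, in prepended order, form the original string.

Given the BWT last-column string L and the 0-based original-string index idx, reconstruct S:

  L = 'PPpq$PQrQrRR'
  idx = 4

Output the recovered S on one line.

LF mapping: 1 2 8 9 0 3 4 10 5 11 6 7
Walk LF starting at row 4, prepending L[row]:
  step 1: row=4, L[4]='$', prepend. Next row=LF[4]=0
  step 2: row=0, L[0]='P', prepend. Next row=LF[0]=1
  step 3: row=1, L[1]='P', prepend. Next row=LF[1]=2
  step 4: row=2, L[2]='p', prepend. Next row=LF[2]=8
  step 5: row=8, L[8]='Q', prepend. Next row=LF[8]=5
  step 6: row=5, L[5]='P', prepend. Next row=LF[5]=3
  step 7: row=3, L[3]='q', prepend. Next row=LF[3]=9
  step 8: row=9, L[9]='r', prepend. Next row=LF[9]=11
  step 9: row=11, L[11]='R', prepend. Next row=LF[11]=7
  step 10: row=7, L[7]='r', prepend. Next row=LF[7]=10
  step 11: row=10, L[10]='R', prepend. Next row=LF[10]=6
  step 12: row=6, L[6]='Q', prepend. Next row=LF[6]=4
Reversed output: QRrRrqPQpPP$

Answer: QRrRrqPQpPP$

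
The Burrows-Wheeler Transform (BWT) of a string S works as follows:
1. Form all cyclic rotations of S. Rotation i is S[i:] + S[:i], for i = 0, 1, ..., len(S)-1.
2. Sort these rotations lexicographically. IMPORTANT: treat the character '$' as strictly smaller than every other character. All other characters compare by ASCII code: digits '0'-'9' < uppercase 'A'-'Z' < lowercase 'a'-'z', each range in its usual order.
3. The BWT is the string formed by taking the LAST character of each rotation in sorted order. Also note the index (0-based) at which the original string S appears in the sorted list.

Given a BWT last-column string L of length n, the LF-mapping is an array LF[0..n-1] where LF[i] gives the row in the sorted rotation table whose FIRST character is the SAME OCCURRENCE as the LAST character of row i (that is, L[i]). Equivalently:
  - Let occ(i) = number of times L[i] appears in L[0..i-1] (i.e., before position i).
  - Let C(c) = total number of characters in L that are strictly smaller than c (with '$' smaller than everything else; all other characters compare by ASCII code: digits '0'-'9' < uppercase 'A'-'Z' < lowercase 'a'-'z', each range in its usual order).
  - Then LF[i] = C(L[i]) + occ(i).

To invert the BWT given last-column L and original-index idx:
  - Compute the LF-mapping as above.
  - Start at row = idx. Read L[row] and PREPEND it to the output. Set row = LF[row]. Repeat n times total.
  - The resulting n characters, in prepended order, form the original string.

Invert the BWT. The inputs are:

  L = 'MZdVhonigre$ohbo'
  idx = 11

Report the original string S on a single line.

LF mapping: 1 3 5 2 8 12 11 10 7 15 6 0 13 9 4 14
Walk LF starting at row 11, prepending L[row]:
  step 1: row=11, L[11]='$', prepend. Next row=LF[11]=0
  step 2: row=0, L[0]='M', prepend. Next row=LF[0]=1
  step 3: row=1, L[1]='Z', prepend. Next row=LF[1]=3
  step 4: row=3, L[3]='V', prepend. Next row=LF[3]=2
  step 5: row=2, L[2]='d', prepend. Next row=LF[2]=5
  step 6: row=5, L[5]='o', prepend. Next row=LF[5]=12
  step 7: row=12, L[12]='o', prepend. Next row=LF[12]=13
  step 8: row=13, L[13]='h', prepend. Next row=LF[13]=9
  step 9: row=9, L[9]='r', prepend. Next row=LF[9]=15
  step 10: row=15, L[15]='o', prepend. Next row=LF[15]=14
  step 11: row=14, L[14]='b', prepend. Next row=LF[14]=4
  step 12: row=4, L[4]='h', prepend. Next row=LF[4]=8
  step 13: row=8, L[8]='g', prepend. Next row=LF[8]=7
  step 14: row=7, L[7]='i', prepend. Next row=LF[7]=10
  step 15: row=10, L[10]='e', prepend. Next row=LF[10]=6
  step 16: row=6, L[6]='n', prepend. Next row=LF[6]=11
Reversed output: neighborhoodVZM$

Answer: neighborhoodVZM$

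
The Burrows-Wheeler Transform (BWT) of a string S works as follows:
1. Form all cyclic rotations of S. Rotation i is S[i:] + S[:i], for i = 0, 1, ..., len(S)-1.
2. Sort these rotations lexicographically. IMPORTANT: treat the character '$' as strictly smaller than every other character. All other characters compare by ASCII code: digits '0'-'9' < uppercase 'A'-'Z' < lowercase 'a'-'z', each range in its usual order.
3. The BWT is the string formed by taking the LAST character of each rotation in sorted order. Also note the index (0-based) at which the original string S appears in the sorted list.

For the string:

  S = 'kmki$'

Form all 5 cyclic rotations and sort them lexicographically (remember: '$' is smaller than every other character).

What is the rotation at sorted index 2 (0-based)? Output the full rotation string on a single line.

All 5 rotations (rotation i = S[i:]+S[:i]):
  rot[0] = kmki$
  rot[1] = mki$k
  rot[2] = ki$km
  rot[3] = i$kmk
  rot[4] = $kmki
Sorted (with $ < everything):
  sorted[0] = $kmki
  sorted[1] = i$kmk
  sorted[2] = ki$km
  sorted[3] = kmki$
  sorted[4] = mki$k
sorted[2] = ki$km

Answer: ki$km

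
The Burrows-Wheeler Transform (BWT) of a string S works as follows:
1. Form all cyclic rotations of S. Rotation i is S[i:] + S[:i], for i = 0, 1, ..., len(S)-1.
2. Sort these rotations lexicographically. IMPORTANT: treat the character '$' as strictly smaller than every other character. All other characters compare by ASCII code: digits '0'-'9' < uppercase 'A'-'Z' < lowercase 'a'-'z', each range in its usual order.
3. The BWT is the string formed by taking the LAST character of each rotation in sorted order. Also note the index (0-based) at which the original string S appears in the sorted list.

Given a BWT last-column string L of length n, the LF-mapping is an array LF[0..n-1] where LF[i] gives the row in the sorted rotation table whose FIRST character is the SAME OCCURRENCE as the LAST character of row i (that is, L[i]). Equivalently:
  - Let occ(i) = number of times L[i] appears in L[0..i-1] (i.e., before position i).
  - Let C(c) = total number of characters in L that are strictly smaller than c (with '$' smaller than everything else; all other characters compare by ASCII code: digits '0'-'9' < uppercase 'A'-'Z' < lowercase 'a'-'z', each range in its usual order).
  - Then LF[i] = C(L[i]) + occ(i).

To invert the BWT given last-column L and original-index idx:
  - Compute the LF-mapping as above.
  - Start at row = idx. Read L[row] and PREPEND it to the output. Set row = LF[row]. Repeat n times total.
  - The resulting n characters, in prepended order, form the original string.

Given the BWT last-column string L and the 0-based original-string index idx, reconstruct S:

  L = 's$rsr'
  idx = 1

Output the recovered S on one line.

LF mapping: 3 0 1 4 2
Walk LF starting at row 1, prepending L[row]:
  step 1: row=1, L[1]='$', prepend. Next row=LF[1]=0
  step 2: row=0, L[0]='s', prepend. Next row=LF[0]=3
  step 3: row=3, L[3]='s', prepend. Next row=LF[3]=4
  step 4: row=4, L[4]='r', prepend. Next row=LF[4]=2
  step 5: row=2, L[2]='r', prepend. Next row=LF[2]=1
Reversed output: rrss$

Answer: rrss$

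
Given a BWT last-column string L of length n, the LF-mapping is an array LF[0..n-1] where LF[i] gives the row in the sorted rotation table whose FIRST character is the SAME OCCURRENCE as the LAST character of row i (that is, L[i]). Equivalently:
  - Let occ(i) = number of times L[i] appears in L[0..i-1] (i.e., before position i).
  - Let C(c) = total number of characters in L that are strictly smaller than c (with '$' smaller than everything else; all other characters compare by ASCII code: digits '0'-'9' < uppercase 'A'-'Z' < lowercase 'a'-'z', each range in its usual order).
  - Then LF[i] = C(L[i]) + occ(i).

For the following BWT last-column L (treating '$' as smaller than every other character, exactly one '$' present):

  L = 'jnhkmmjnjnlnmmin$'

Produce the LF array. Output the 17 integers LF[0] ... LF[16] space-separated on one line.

Answer: 3 12 1 6 8 9 4 13 5 14 7 15 10 11 2 16 0

Derivation:
Char counts: '$':1, 'h':1, 'i':1, 'j':3, 'k':1, 'l':1, 'm':4, 'n':5
C (first-col start): C('$')=0, C('h')=1, C('i')=2, C('j')=3, C('k')=6, C('l')=7, C('m')=8, C('n')=12
L[0]='j': occ=0, LF[0]=C('j')+0=3+0=3
L[1]='n': occ=0, LF[1]=C('n')+0=12+0=12
L[2]='h': occ=0, LF[2]=C('h')+0=1+0=1
L[3]='k': occ=0, LF[3]=C('k')+0=6+0=6
L[4]='m': occ=0, LF[4]=C('m')+0=8+0=8
L[5]='m': occ=1, LF[5]=C('m')+1=8+1=9
L[6]='j': occ=1, LF[6]=C('j')+1=3+1=4
L[7]='n': occ=1, LF[7]=C('n')+1=12+1=13
L[8]='j': occ=2, LF[8]=C('j')+2=3+2=5
L[9]='n': occ=2, LF[9]=C('n')+2=12+2=14
L[10]='l': occ=0, LF[10]=C('l')+0=7+0=7
L[11]='n': occ=3, LF[11]=C('n')+3=12+3=15
L[12]='m': occ=2, LF[12]=C('m')+2=8+2=10
L[13]='m': occ=3, LF[13]=C('m')+3=8+3=11
L[14]='i': occ=0, LF[14]=C('i')+0=2+0=2
L[15]='n': occ=4, LF[15]=C('n')+4=12+4=16
L[16]='$': occ=0, LF[16]=C('$')+0=0+0=0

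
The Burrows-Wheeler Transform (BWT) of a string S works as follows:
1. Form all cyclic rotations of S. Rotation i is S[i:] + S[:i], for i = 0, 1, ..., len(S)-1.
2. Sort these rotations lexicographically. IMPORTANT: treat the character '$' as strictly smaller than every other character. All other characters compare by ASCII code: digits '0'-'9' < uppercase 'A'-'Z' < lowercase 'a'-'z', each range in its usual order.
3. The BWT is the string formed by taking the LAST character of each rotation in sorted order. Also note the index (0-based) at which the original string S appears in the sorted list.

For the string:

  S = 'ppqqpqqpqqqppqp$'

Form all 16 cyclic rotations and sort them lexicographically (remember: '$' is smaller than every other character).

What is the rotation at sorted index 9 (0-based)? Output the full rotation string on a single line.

All 16 rotations (rotation i = S[i:]+S[:i]):
  rot[0] = ppqqpqqpqqqppqp$
  rot[1] = pqqpqqpqqqppqp$p
  rot[2] = qqpqqpqqqppqp$pp
  rot[3] = qpqqpqqqppqp$ppq
  rot[4] = pqqpqqqppqp$ppqq
  rot[5] = qqpqqqppqp$ppqqp
  rot[6] = qpqqqppqp$ppqqpq
  rot[7] = pqqqppqp$ppqqpqq
  rot[8] = qqqppqp$ppqqpqqp
  rot[9] = qqppqp$ppqqpqqpq
  rot[10] = qppqp$ppqqpqqpqq
  rot[11] = ppqp$ppqqpqqpqqq
  rot[12] = pqp$ppqqpqqpqqqp
  rot[13] = qp$ppqqpqqpqqqpp
  rot[14] = p$ppqqpqqpqqqppq
  rot[15] = $ppqqpqqpqqqppqp
Sorted (with $ < everything):
  sorted[0] = $ppqqpqqpqqqppqp
  sorted[1] = p$ppqqpqqpqqqppq
  sorted[2] = ppqp$ppqqpqqpqqq
  sorted[3] = ppqqpqqpqqqppqp$
  sorted[4] = pqp$ppqqpqqpqqqp
  sorted[5] = pqqpqqpqqqppqp$p
  sorted[6] = pqqpqqqppqp$ppqq
  sorted[7] = pqqqppqp$ppqqpqq
  sorted[8] = qp$ppqqpqqpqqqpp
  sorted[9] = qppqp$ppqqpqqpqq
  sorted[10] = qpqqpqqqppqp$ppq
  sorted[11] = qpqqqppqp$ppqqpq
  sorted[12] = qqppqp$ppqqpqqpq
  sorted[13] = qqpqqpqqqppqp$pp
  sorted[14] = qqpqqqppqp$ppqqp
  sorted[15] = qqqppqp$ppqqpqqp
sorted[9] = qppqp$ppqqpqqpqq

Answer: qppqp$ppqqpqqpqq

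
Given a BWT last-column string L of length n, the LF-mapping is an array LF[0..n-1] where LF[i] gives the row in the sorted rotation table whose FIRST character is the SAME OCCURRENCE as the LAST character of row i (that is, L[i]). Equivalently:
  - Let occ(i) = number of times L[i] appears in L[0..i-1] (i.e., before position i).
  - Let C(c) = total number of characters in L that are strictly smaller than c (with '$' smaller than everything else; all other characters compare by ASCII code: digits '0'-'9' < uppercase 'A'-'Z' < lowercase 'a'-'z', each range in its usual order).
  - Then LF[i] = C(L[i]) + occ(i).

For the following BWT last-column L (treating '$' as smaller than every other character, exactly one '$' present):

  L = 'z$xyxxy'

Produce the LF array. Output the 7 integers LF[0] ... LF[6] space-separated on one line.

Char counts: '$':1, 'x':3, 'y':2, 'z':1
C (first-col start): C('$')=0, C('x')=1, C('y')=4, C('z')=6
L[0]='z': occ=0, LF[0]=C('z')+0=6+0=6
L[1]='$': occ=0, LF[1]=C('$')+0=0+0=0
L[2]='x': occ=0, LF[2]=C('x')+0=1+0=1
L[3]='y': occ=0, LF[3]=C('y')+0=4+0=4
L[4]='x': occ=1, LF[4]=C('x')+1=1+1=2
L[5]='x': occ=2, LF[5]=C('x')+2=1+2=3
L[6]='y': occ=1, LF[6]=C('y')+1=4+1=5

Answer: 6 0 1 4 2 3 5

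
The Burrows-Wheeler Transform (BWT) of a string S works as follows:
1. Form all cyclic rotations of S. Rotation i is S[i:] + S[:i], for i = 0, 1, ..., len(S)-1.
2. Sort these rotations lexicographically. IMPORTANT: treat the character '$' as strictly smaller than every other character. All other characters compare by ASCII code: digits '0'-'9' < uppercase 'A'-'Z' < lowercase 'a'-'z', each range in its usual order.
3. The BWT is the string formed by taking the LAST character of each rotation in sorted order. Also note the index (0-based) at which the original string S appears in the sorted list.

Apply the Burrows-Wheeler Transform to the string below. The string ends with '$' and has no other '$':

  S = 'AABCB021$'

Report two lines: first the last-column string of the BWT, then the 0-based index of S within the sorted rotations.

Answer: 1B20$ACAB
4

Derivation:
All 9 rotations (rotation i = S[i:]+S[:i]):
  rot[0] = AABCB021$
  rot[1] = ABCB021$A
  rot[2] = BCB021$AA
  rot[3] = CB021$AAB
  rot[4] = B021$AABC
  rot[5] = 021$AABCB
  rot[6] = 21$AABCB0
  rot[7] = 1$AABCB02
  rot[8] = $AABCB021
Sorted (with $ < everything):
  sorted[0] = $AABCB021  (last char: '1')
  sorted[1] = 021$AABCB  (last char: 'B')
  sorted[2] = 1$AABCB02  (last char: '2')
  sorted[3] = 21$AABCB0  (last char: '0')
  sorted[4] = AABCB021$  (last char: '$')
  sorted[5] = ABCB021$A  (last char: 'A')
  sorted[6] = B021$AABC  (last char: 'C')
  sorted[7] = BCB021$AA  (last char: 'A')
  sorted[8] = CB021$AAB  (last char: 'B')
Last column: 1B20$ACAB
Original string S is at sorted index 4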